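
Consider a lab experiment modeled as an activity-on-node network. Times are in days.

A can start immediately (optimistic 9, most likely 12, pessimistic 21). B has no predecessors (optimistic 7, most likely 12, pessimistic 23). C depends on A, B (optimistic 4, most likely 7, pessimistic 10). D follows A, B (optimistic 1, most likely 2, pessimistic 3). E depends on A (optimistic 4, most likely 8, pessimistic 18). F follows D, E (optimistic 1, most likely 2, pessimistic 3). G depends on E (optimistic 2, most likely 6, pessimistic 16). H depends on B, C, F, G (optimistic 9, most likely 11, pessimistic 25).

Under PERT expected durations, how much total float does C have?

9 days

te_A = (9 + 4·12 + 21)/6 = 78/6 = 13
te_B = (7 + 4·12 + 23)/6 = 78/6 = 13
te_C = (4 + 4·7 + 10)/6 = 42/6 = 7
te_D = (1 + 4·2 + 3)/6 = 12/6 = 2
te_E = (4 + 4·8 + 18)/6 = 54/6 = 9
te_F = (1 + 4·2 + 3)/6 = 12/6 = 2
te_G = (2 + 4·6 + 16)/6 = 42/6 = 7
te_H = (9 + 4·11 + 25)/6 = 78/6 = 13

Forward pass:
ES_A = 0; EF_A = 13
ES_B = 0; EF_B = 13
ES_C = max(EF_A=13, EF_B=13) = 13; EF_C = 13+7 = 20
ES_D = max(EF_A=13, EF_B=13) = 13; EF_D = 13+2 = 15
ES_E = 13; EF_E = 13+9 = 22
ES_F = max(EF_D=15, EF_E=22) = 22; EF_F = 22+2 = 24
ES_G = 22; EF_G = 22+7 = 29
ES_H = max(EF_B=13, EF_C=20, EF_F=24, EF_G=29) = 29; EF_H = 29+13 = 42
Expected project duration μ = 42 days. Critical path: A → E → G → H.

Backward pass:
LF_H = 42; LS_H = 42−13 = 29
LF_G = LS_H = 29; LS_G = 29−7 = 22
LF_F = LS_H = 29; LS_F = 29−2 = 27
LF_E = min(LS_F=27, LS_G=22) = 22; LS_E = 22−9 = 13
LF_D = LS_F = 27; LS_D = 27−2 = 25
LF_C = LS_H = 29; LS_C = 29−7 = 22
LF_B = min(LS_C=22, LS_D=25, LS_H=29) = 22; LS_B = 22−13 = 9
LF_A = min(LS_C=22, LS_D=25, LS_E=13) = 13; LS_A = 13−13 = 0
Slack_C = LS_C − ES_C = 22 − 13 = 9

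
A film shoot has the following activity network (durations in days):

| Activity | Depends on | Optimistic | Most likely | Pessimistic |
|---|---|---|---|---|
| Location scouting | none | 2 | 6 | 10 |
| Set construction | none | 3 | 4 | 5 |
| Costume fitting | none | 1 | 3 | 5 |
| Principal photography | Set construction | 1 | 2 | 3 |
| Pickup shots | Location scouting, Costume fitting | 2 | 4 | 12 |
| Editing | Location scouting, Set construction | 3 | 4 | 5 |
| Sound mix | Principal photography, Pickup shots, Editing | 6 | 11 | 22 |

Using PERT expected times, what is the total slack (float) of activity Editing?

1 days

te_Location scouting = (2 + 4·6 + 10)/6 = 36/6 = 6
te_Set construction = (3 + 4·4 + 5)/6 = 24/6 = 4
te_Costume fitting = (1 + 4·3 + 5)/6 = 18/6 = 3
te_Principal photography = (1 + 4·2 + 3)/6 = 12/6 = 2
te_Pickup shots = (2 + 4·4 + 12)/6 = 30/6 = 5
te_Editing = (3 + 4·4 + 5)/6 = 24/6 = 4
te_Sound mix = (6 + 4·11 + 22)/6 = 72/6 = 12

Forward pass:
ES_Location scouting = 0; EF_Location scouting = 6
ES_Set construction = 0; EF_Set construction = 4
ES_Costume fitting = 0; EF_Costume fitting = 3
ES_Principal photography = 4; EF_Principal photography = 4+2 = 6
ES_Pickup shots = max(EF_Location scouting=6, EF_Costume fitting=3) = 6; EF_Pickup shots = 6+5 = 11
ES_Editing = max(EF_Location scouting=6, EF_Set construction=4) = 6; EF_Editing = 6+4 = 10
ES_Sound mix = max(EF_Principal photography=6, EF_Pickup shots=11, EF_Editing=10) = 11; EF_Sound mix = 11+12 = 23
Expected project duration μ = 23 days. Critical path: Location scouting → Pickup shots → Sound mix.

Backward pass:
LF_Sound mix = 23; LS_Sound mix = 23−12 = 11
LF_Editing = LS_Sound mix = 11; LS_Editing = 11−4 = 7
LF_Pickup shots = LS_Sound mix = 11; LS_Pickup shots = 11−5 = 6
LF_Principal photography = LS_Sound mix = 11; LS_Principal photography = 11−2 = 9
LF_Costume fitting = LS_Pickup shots = 6; LS_Costume fitting = 6−3 = 3
LF_Set construction = min(LS_Principal photography=9, LS_Editing=7) = 7; LS_Set construction = 7−4 = 3
LF_Location scouting = min(LS_Pickup shots=6, LS_Editing=7) = 6; LS_Location scouting = 6−6 = 0
Slack_Editing = LS_Editing − ES_Editing = 7 − 6 = 1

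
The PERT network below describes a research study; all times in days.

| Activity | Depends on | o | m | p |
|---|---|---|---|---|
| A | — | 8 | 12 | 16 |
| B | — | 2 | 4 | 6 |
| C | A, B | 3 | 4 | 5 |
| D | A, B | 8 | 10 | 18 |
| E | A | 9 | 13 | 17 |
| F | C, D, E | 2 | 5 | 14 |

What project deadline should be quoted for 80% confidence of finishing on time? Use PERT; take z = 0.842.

33.3 days

te_A = (8 + 4·12 + 16)/6 = 72/6 = 12; σ²_A = ((16−8)/6)² = 1.778
te_B = (2 + 4·4 + 6)/6 = 24/6 = 4; σ²_B = ((6−2)/6)² = 0.444
te_C = (3 + 4·4 + 5)/6 = 24/6 = 4; σ²_C = ((5−3)/6)² = 0.111
te_D = (8 + 4·10 + 18)/6 = 66/6 = 11; σ²_D = ((18−8)/6)² = 2.778
te_E = (9 + 4·13 + 17)/6 = 78/6 = 13; σ²_E = ((17−9)/6)² = 1.778
te_F = (2 + 4·5 + 14)/6 = 36/6 = 6; σ²_F = ((14−2)/6)² = 4.000

Forward pass:
ES_A = 0; EF_A = 12
ES_B = 0; EF_B = 4
ES_C = max(EF_A=12, EF_B=4) = 12; EF_C = 12+4 = 16
ES_D = max(EF_A=12, EF_B=4) = 12; EF_D = 12+11 = 23
ES_E = 12; EF_E = 12+13 = 25
ES_F = max(EF_C=16, EF_D=23, EF_E=25) = 25; EF_F = 25+6 = 31
Expected project duration μ = 31 days. Critical path: A → E → F.

Variance along critical path = 1.778 + 1.778 + 4.000 = 7.556; σ = 2.749 days.
D = μ + z·σ = 31 + 0.842·2.749 = 33.3 days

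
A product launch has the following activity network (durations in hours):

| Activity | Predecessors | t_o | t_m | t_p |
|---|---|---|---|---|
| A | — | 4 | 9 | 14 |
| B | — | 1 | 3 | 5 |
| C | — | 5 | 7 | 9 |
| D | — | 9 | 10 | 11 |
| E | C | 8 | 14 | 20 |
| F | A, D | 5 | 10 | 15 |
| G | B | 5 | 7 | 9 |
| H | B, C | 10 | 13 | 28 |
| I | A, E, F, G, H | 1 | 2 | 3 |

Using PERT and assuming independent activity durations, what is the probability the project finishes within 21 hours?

0.166

te_A = (4 + 4·9 + 14)/6 = 54/6 = 9; σ²_A = ((14−4)/6)² = 2.778
te_B = (1 + 4·3 + 5)/6 = 18/6 = 3; σ²_B = ((5−1)/6)² = 0.444
te_C = (5 + 4·7 + 9)/6 = 42/6 = 7; σ²_C = ((9−5)/6)² = 0.444
te_D = (9 + 4·10 + 11)/6 = 60/6 = 10; σ²_D = ((11−9)/6)² = 0.111
te_E = (8 + 4·14 + 20)/6 = 84/6 = 14; σ²_E = ((20−8)/6)² = 4.000
te_F = (5 + 4·10 + 15)/6 = 60/6 = 10; σ²_F = ((15−5)/6)² = 2.778
te_G = (5 + 4·7 + 9)/6 = 42/6 = 7; σ²_G = ((9−5)/6)² = 0.444
te_H = (10 + 4·13 + 28)/6 = 90/6 = 15; σ²_H = ((28−10)/6)² = 9.000
te_I = (1 + 4·2 + 3)/6 = 12/6 = 2; σ²_I = ((3−1)/6)² = 0.111

Forward pass:
ES_A = 0; EF_A = 9
ES_B = 0; EF_B = 3
ES_C = 0; EF_C = 7
ES_D = 0; EF_D = 10
ES_E = 7; EF_E = 7+14 = 21
ES_F = max(EF_A=9, EF_D=10) = 10; EF_F = 10+10 = 20
ES_G = 3; EF_G = 3+7 = 10
ES_H = max(EF_B=3, EF_C=7) = 7; EF_H = 7+15 = 22
ES_I = max(EF_A=9, EF_E=21, EF_F=20, EF_G=10, EF_H=22) = 22; EF_I = 22+2 = 24
Expected project duration μ = 24 hours. Critical path: C → H → I.

Variance along critical path = 0.444 + 9.000 + 0.111 = 9.556; σ = √9.556 = 3.091 hours.
Z = (21 − 24) / 3.091 = -0.970
P(T ≤ 21) = Φ(-0.970) ≈ 0.166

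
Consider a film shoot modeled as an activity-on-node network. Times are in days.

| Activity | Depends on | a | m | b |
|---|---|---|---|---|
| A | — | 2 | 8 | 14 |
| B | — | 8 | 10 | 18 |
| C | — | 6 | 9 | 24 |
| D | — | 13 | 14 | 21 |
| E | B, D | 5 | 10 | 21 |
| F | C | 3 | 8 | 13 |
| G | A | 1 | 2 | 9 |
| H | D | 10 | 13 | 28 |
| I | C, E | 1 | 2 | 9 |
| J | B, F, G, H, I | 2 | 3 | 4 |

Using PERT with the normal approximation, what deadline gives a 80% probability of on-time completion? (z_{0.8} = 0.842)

te_A = (2 + 4·8 + 14)/6 = 48/6 = 8; σ²_A = ((14−2)/6)² = 4.000
te_B = (8 + 4·10 + 18)/6 = 66/6 = 11; σ²_B = ((18−8)/6)² = 2.778
te_C = (6 + 4·9 + 24)/6 = 66/6 = 11; σ²_C = ((24−6)/6)² = 9.000
te_D = (13 + 4·14 + 21)/6 = 90/6 = 15; σ²_D = ((21−13)/6)² = 1.778
te_E = (5 + 4·10 + 21)/6 = 66/6 = 11; σ²_E = ((21−5)/6)² = 7.111
te_F = (3 + 4·8 + 13)/6 = 48/6 = 8; σ²_F = ((13−3)/6)² = 2.778
te_G = (1 + 4·2 + 9)/6 = 18/6 = 3; σ²_G = ((9−1)/6)² = 1.778
te_H = (10 + 4·13 + 28)/6 = 90/6 = 15; σ²_H = ((28−10)/6)² = 9.000
te_I = (1 + 4·2 + 9)/6 = 18/6 = 3; σ²_I = ((9−1)/6)² = 1.778
te_J = (2 + 4·3 + 4)/6 = 18/6 = 3; σ²_J = ((4−2)/6)² = 0.111

Forward pass:
ES_A = 0; EF_A = 8
ES_B = 0; EF_B = 11
ES_C = 0; EF_C = 11
ES_D = 0; EF_D = 15
ES_E = max(EF_B=11, EF_D=15) = 15; EF_E = 15+11 = 26
ES_F = 11; EF_F = 11+8 = 19
ES_G = 8; EF_G = 8+3 = 11
ES_H = 15; EF_H = 15+15 = 30
ES_I = max(EF_C=11, EF_E=26) = 26; EF_I = 26+3 = 29
ES_J = max(EF_B=11, EF_F=19, EF_G=11, EF_H=30, EF_I=29) = 30; EF_J = 30+3 = 33
Expected project duration μ = 33 days. Critical path: D → H → J.

Variance along critical path = 1.778 + 9.000 + 0.111 = 10.889; σ = 3.300 days.
D = μ + z·σ = 33 + 0.842·3.300 = 35.8 days

35.8 days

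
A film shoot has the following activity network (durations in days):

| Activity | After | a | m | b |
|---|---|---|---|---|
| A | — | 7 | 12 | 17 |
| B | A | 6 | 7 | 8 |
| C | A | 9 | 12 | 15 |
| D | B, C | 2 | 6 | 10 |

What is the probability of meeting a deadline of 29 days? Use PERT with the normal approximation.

0.336

te_A = (7 + 4·12 + 17)/6 = 72/6 = 12; σ²_A = ((17−7)/6)² = 2.778
te_B = (6 + 4·7 + 8)/6 = 42/6 = 7; σ²_B = ((8−6)/6)² = 0.111
te_C = (9 + 4·12 + 15)/6 = 72/6 = 12; σ²_C = ((15−9)/6)² = 1.000
te_D = (2 + 4·6 + 10)/6 = 36/6 = 6; σ²_D = ((10−2)/6)² = 1.778

Forward pass:
ES_A = 0; EF_A = 12
ES_B = 12; EF_B = 12+7 = 19
ES_C = 12; EF_C = 12+12 = 24
ES_D = max(EF_B=19, EF_C=24) = 24; EF_D = 24+6 = 30
Expected project duration μ = 30 days. Critical path: A → C → D.

Variance along critical path = 2.778 + 1.000 + 1.778 = 5.556; σ = √5.556 = 2.357 days.
Z = (29 − 30) / 2.357 = -0.424
P(T ≤ 29) = Φ(-0.424) ≈ 0.336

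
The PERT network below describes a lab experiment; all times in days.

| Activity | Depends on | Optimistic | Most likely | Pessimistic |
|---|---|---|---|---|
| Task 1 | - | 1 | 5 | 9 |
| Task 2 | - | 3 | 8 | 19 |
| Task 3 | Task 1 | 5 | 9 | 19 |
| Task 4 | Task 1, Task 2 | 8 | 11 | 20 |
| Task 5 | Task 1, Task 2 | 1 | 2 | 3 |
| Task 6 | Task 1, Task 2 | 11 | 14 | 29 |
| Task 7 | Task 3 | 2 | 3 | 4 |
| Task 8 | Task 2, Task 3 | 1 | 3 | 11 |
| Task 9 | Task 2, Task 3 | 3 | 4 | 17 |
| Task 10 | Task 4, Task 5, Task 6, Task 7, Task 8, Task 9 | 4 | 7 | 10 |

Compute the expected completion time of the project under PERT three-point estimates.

te_Task 1 = (1 + 4·5 + 9)/6 = 30/6 = 5
te_Task 2 = (3 + 4·8 + 19)/6 = 54/6 = 9
te_Task 3 = (5 + 4·9 + 19)/6 = 60/6 = 10
te_Task 4 = (8 + 4·11 + 20)/6 = 72/6 = 12
te_Task 5 = (1 + 4·2 + 3)/6 = 12/6 = 2
te_Task 6 = (11 + 4·14 + 29)/6 = 96/6 = 16
te_Task 7 = (2 + 4·3 + 4)/6 = 18/6 = 3
te_Task 8 = (1 + 4·3 + 11)/6 = 24/6 = 4
te_Task 9 = (3 + 4·4 + 17)/6 = 36/6 = 6
te_Task 10 = (4 + 4·7 + 10)/6 = 42/6 = 7

Forward pass:
ES_Task 1 = 0; EF_Task 1 = 5
ES_Task 2 = 0; EF_Task 2 = 9
ES_Task 3 = 5; EF_Task 3 = 5+10 = 15
ES_Task 4 = max(EF_Task 1=5, EF_Task 2=9) = 9; EF_Task 4 = 9+12 = 21
ES_Task 5 = max(EF_Task 1=5, EF_Task 2=9) = 9; EF_Task 5 = 9+2 = 11
ES_Task 6 = max(EF_Task 1=5, EF_Task 2=9) = 9; EF_Task 6 = 9+16 = 25
ES_Task 7 = 15; EF_Task 7 = 15+3 = 18
ES_Task 8 = max(EF_Task 2=9, EF_Task 3=15) = 15; EF_Task 8 = 15+4 = 19
ES_Task 9 = max(EF_Task 2=9, EF_Task 3=15) = 15; EF_Task 9 = 15+6 = 21
ES_Task 10 = max(EF_Task 4=21, EF_Task 5=11, EF_Task 6=25, EF_Task 7=18, EF_Task 8=19, EF_Task 9=21) = 25; EF_Task 10 = 25+7 = 32
Expected project duration μ = 32 days. Critical path: Task 2 → Task 6 → Task 10.

32 days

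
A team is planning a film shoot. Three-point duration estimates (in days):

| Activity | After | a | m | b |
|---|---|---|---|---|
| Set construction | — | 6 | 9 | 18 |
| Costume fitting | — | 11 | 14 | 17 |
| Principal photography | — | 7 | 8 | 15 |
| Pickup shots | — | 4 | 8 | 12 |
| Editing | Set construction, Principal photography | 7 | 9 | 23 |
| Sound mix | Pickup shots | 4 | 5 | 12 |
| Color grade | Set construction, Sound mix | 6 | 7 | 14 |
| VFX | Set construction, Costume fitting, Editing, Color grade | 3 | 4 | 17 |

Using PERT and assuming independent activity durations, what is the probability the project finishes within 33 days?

te_Set construction = (6 + 4·9 + 18)/6 = 60/6 = 10; σ²_Set construction = ((18−6)/6)² = 4.000
te_Costume fitting = (11 + 4·14 + 17)/6 = 84/6 = 14; σ²_Costume fitting = ((17−11)/6)² = 1.000
te_Principal photography = (7 + 4·8 + 15)/6 = 54/6 = 9; σ²_Principal photography = ((15−7)/6)² = 1.778
te_Pickup shots = (4 + 4·8 + 12)/6 = 48/6 = 8; σ²_Pickup shots = ((12−4)/6)² = 1.778
te_Editing = (7 + 4·9 + 23)/6 = 66/6 = 11; σ²_Editing = ((23−7)/6)² = 7.111
te_Sound mix = (4 + 4·5 + 12)/6 = 36/6 = 6; σ²_Sound mix = ((12−4)/6)² = 1.778
te_Color grade = (6 + 4·7 + 14)/6 = 48/6 = 8; σ²_Color grade = ((14−6)/6)² = 1.778
te_VFX = (3 + 4·4 + 17)/6 = 36/6 = 6; σ²_VFX = ((17−3)/6)² = 5.444

Forward pass:
ES_Set construction = 0; EF_Set construction = 10
ES_Costume fitting = 0; EF_Costume fitting = 14
ES_Principal photography = 0; EF_Principal photography = 9
ES_Pickup shots = 0; EF_Pickup shots = 8
ES_Editing = max(EF_Set construction=10, EF_Principal photography=9) = 10; EF_Editing = 10+11 = 21
ES_Sound mix = 8; EF_Sound mix = 8+6 = 14
ES_Color grade = max(EF_Set construction=10, EF_Sound mix=14) = 14; EF_Color grade = 14+8 = 22
ES_VFX = max(EF_Set construction=10, EF_Costume fitting=14, EF_Editing=21, EF_Color grade=22) = 22; EF_VFX = 22+6 = 28
Expected project duration μ = 28 days. Critical path: Pickup shots → Sound mix → Color grade → VFX.

Variance along critical path = 1.778 + 1.778 + 1.778 + 5.444 = 10.778; σ = √10.778 = 3.283 days.
Z = (33 − 28) / 3.283 = 1.523
P(T ≤ 33) = Φ(1.523) ≈ 0.936

0.936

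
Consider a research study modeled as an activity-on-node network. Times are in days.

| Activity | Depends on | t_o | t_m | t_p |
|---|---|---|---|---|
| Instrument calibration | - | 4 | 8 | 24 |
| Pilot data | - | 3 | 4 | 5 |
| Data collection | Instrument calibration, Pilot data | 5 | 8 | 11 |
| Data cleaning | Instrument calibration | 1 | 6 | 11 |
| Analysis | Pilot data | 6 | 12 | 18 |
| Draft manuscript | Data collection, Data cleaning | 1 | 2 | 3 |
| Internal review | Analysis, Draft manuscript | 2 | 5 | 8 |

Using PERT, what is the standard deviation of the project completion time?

3.64 days

te_Instrument calibration = (4 + 4·8 + 24)/6 = 60/6 = 10; σ²_Instrument calibration = ((24−4)/6)² = 11.111
te_Pilot data = (3 + 4·4 + 5)/6 = 24/6 = 4; σ²_Pilot data = ((5−3)/6)² = 0.111
te_Data collection = (5 + 4·8 + 11)/6 = 48/6 = 8; σ²_Data collection = ((11−5)/6)² = 1.000
te_Data cleaning = (1 + 4·6 + 11)/6 = 36/6 = 6; σ²_Data cleaning = ((11−1)/6)² = 2.778
te_Analysis = (6 + 4·12 + 18)/6 = 72/6 = 12; σ²_Analysis = ((18−6)/6)² = 4.000
te_Draft manuscript = (1 + 4·2 + 3)/6 = 12/6 = 2; σ²_Draft manuscript = ((3−1)/6)² = 0.111
te_Internal review = (2 + 4·5 + 8)/6 = 30/6 = 5; σ²_Internal review = ((8−2)/6)² = 1.000

Forward pass:
ES_Instrument calibration = 0; EF_Instrument calibration = 10
ES_Pilot data = 0; EF_Pilot data = 4
ES_Data collection = max(EF_Instrument calibration=10, EF_Pilot data=4) = 10; EF_Data collection = 10+8 = 18
ES_Data cleaning = 10; EF_Data cleaning = 10+6 = 16
ES_Analysis = 4; EF_Analysis = 4+12 = 16
ES_Draft manuscript = max(EF_Data collection=18, EF_Data cleaning=16) = 18; EF_Draft manuscript = 18+2 = 20
ES_Internal review = max(EF_Analysis=16, EF_Draft manuscript=20) = 20; EF_Internal review = 20+5 = 25
Expected project duration μ = 25 days. Critical path: Instrument calibration → Data collection → Draft manuscript → Internal review.

Variance along critical path = 11.111 + 1.000 + 0.111 + 1.000 = 13.222
σ = √13.222 = 3.636 days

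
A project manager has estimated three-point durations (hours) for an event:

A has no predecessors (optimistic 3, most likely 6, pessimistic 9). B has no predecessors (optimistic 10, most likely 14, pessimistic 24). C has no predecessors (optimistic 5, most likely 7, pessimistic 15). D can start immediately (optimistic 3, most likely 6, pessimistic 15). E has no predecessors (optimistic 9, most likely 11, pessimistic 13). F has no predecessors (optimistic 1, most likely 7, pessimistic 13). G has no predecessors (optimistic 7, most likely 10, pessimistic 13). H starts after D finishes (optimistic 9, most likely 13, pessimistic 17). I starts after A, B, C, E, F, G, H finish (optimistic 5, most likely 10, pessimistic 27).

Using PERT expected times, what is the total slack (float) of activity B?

te_A = (3 + 4·6 + 9)/6 = 36/6 = 6
te_B = (10 + 4·14 + 24)/6 = 90/6 = 15
te_C = (5 + 4·7 + 15)/6 = 48/6 = 8
te_D = (3 + 4·6 + 15)/6 = 42/6 = 7
te_E = (9 + 4·11 + 13)/6 = 66/6 = 11
te_F = (1 + 4·7 + 13)/6 = 42/6 = 7
te_G = (7 + 4·10 + 13)/6 = 60/6 = 10
te_H = (9 + 4·13 + 17)/6 = 78/6 = 13
te_I = (5 + 4·10 + 27)/6 = 72/6 = 12

Forward pass:
ES_A = 0; EF_A = 6
ES_B = 0; EF_B = 15
ES_C = 0; EF_C = 8
ES_D = 0; EF_D = 7
ES_E = 0; EF_E = 11
ES_F = 0; EF_F = 7
ES_G = 0; EF_G = 10
ES_H = 7; EF_H = 7+13 = 20
ES_I = max(EF_A=6, EF_B=15, EF_C=8, EF_E=11, EF_F=7, EF_G=10, EF_H=20) = 20; EF_I = 20+12 = 32
Expected project duration μ = 32 hours. Critical path: D → H → I.

Backward pass:
LF_I = 32; LS_I = 32−12 = 20
LF_H = LS_I = 20; LS_H = 20−13 = 7
LF_G = LS_I = 20; LS_G = 20−10 = 10
LF_F = LS_I = 20; LS_F = 20−7 = 13
LF_E = LS_I = 20; LS_E = 20−11 = 9
LF_D = LS_H = 7; LS_D = 7−7 = 0
LF_C = LS_I = 20; LS_C = 20−8 = 12
LF_B = LS_I = 20; LS_B = 20−15 = 5
LF_A = LS_I = 20; LS_A = 20−6 = 14
Slack_B = LS_B − ES_B = 5 − 0 = 5

5 hours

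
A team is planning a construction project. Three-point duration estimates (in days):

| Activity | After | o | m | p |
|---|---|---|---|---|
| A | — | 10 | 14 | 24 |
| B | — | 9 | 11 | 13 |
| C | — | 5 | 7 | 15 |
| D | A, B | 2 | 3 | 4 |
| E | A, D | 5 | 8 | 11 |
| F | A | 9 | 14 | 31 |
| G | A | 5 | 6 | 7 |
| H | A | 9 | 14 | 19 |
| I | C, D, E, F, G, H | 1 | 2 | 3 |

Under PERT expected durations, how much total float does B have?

9 days

te_A = (10 + 4·14 + 24)/6 = 90/6 = 15
te_B = (9 + 4·11 + 13)/6 = 66/6 = 11
te_C = (5 + 4·7 + 15)/6 = 48/6 = 8
te_D = (2 + 4·3 + 4)/6 = 18/6 = 3
te_E = (5 + 4·8 + 11)/6 = 48/6 = 8
te_F = (9 + 4·14 + 31)/6 = 96/6 = 16
te_G = (5 + 4·6 + 7)/6 = 36/6 = 6
te_H = (9 + 4·14 + 19)/6 = 84/6 = 14
te_I = (1 + 4·2 + 3)/6 = 12/6 = 2

Forward pass:
ES_A = 0; EF_A = 15
ES_B = 0; EF_B = 11
ES_C = 0; EF_C = 8
ES_D = max(EF_A=15, EF_B=11) = 15; EF_D = 15+3 = 18
ES_E = max(EF_A=15, EF_D=18) = 18; EF_E = 18+8 = 26
ES_F = 15; EF_F = 15+16 = 31
ES_G = 15; EF_G = 15+6 = 21
ES_H = 15; EF_H = 15+14 = 29
ES_I = max(EF_C=8, EF_D=18, EF_E=26, EF_F=31, EF_G=21, EF_H=29) = 31; EF_I = 31+2 = 33
Expected project duration μ = 33 days. Critical path: A → F → I.

Backward pass:
LF_I = 33; LS_I = 33−2 = 31
LF_H = LS_I = 31; LS_H = 31−14 = 17
LF_G = LS_I = 31; LS_G = 31−6 = 25
LF_F = LS_I = 31; LS_F = 31−16 = 15
LF_E = LS_I = 31; LS_E = 31−8 = 23
LF_D = min(LS_E=23, LS_I=31) = 23; LS_D = 23−3 = 20
LF_C = LS_I = 31; LS_C = 31−8 = 23
LF_B = LS_D = 20; LS_B = 20−11 = 9
LF_A = min(LS_D=20, LS_E=23, LS_F=15, LS_G=25, LS_H=17) = 15; LS_A = 15−15 = 0
Slack_B = LS_B − ES_B = 9 − 0 = 9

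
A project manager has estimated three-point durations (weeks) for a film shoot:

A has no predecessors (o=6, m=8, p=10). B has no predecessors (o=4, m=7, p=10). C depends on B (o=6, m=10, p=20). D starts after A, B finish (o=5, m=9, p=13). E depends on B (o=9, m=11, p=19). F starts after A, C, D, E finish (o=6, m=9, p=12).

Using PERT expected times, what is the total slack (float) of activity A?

2 weeks

te_A = (6 + 4·8 + 10)/6 = 48/6 = 8
te_B = (4 + 4·7 + 10)/6 = 42/6 = 7
te_C = (6 + 4·10 + 20)/6 = 66/6 = 11
te_D = (5 + 4·9 + 13)/6 = 54/6 = 9
te_E = (9 + 4·11 + 19)/6 = 72/6 = 12
te_F = (6 + 4·9 + 12)/6 = 54/6 = 9

Forward pass:
ES_A = 0; EF_A = 8
ES_B = 0; EF_B = 7
ES_C = 7; EF_C = 7+11 = 18
ES_D = max(EF_A=8, EF_B=7) = 8; EF_D = 8+9 = 17
ES_E = 7; EF_E = 7+12 = 19
ES_F = max(EF_A=8, EF_C=18, EF_D=17, EF_E=19) = 19; EF_F = 19+9 = 28
Expected project duration μ = 28 weeks. Critical path: B → E → F.

Backward pass:
LF_F = 28; LS_F = 28−9 = 19
LF_E = LS_F = 19; LS_E = 19−12 = 7
LF_D = LS_F = 19; LS_D = 19−9 = 10
LF_C = LS_F = 19; LS_C = 19−11 = 8
LF_B = min(LS_C=8, LS_D=10, LS_E=7) = 7; LS_B = 7−7 = 0
LF_A = min(LS_D=10, LS_F=19) = 10; LS_A = 10−8 = 2
Slack_A = LS_A − ES_A = 2 − 0 = 2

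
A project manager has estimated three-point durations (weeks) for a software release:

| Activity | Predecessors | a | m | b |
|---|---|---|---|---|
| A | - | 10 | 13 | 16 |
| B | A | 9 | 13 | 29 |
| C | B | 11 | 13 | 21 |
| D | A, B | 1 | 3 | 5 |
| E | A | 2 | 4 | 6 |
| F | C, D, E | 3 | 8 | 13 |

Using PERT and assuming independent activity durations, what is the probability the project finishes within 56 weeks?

0.923

te_A = (10 + 4·13 + 16)/6 = 78/6 = 13; σ²_A = ((16−10)/6)² = 1.000
te_B = (9 + 4·13 + 29)/6 = 90/6 = 15; σ²_B = ((29−9)/6)² = 11.111
te_C = (11 + 4·13 + 21)/6 = 84/6 = 14; σ²_C = ((21−11)/6)² = 2.778
te_D = (1 + 4·3 + 5)/6 = 18/6 = 3; σ²_D = ((5−1)/6)² = 0.444
te_E = (2 + 4·4 + 6)/6 = 24/6 = 4; σ²_E = ((6−2)/6)² = 0.444
te_F = (3 + 4·8 + 13)/6 = 48/6 = 8; σ²_F = ((13−3)/6)² = 2.778

Forward pass:
ES_A = 0; EF_A = 13
ES_B = 13; EF_B = 13+15 = 28
ES_C = 28; EF_C = 28+14 = 42
ES_D = max(EF_A=13, EF_B=28) = 28; EF_D = 28+3 = 31
ES_E = 13; EF_E = 13+4 = 17
ES_F = max(EF_C=42, EF_D=31, EF_E=17) = 42; EF_F = 42+8 = 50
Expected project duration μ = 50 weeks. Critical path: A → B → C → F.

Variance along critical path = 1.000 + 11.111 + 2.778 + 2.778 = 17.667; σ = √17.667 = 4.203 weeks.
Z = (56 − 50) / 4.203 = 1.427
P(T ≤ 56) = Φ(1.427) ≈ 0.923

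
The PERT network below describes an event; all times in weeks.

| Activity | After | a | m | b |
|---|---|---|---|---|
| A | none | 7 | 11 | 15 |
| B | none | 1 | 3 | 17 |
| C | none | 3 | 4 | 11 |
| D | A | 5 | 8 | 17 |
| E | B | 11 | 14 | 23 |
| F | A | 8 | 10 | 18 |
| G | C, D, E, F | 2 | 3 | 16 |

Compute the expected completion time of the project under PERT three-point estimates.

27 weeks

te_A = (7 + 4·11 + 15)/6 = 66/6 = 11
te_B = (1 + 4·3 + 17)/6 = 30/6 = 5
te_C = (3 + 4·4 + 11)/6 = 30/6 = 5
te_D = (5 + 4·8 + 17)/6 = 54/6 = 9
te_E = (11 + 4·14 + 23)/6 = 90/6 = 15
te_F = (8 + 4·10 + 18)/6 = 66/6 = 11
te_G = (2 + 4·3 + 16)/6 = 30/6 = 5

Forward pass:
ES_A = 0; EF_A = 11
ES_B = 0; EF_B = 5
ES_C = 0; EF_C = 5
ES_D = 11; EF_D = 11+9 = 20
ES_E = 5; EF_E = 5+15 = 20
ES_F = 11; EF_F = 11+11 = 22
ES_G = max(EF_C=5, EF_D=20, EF_E=20, EF_F=22) = 22; EF_G = 22+5 = 27
Expected project duration μ = 27 weeks. Critical path: A → F → G.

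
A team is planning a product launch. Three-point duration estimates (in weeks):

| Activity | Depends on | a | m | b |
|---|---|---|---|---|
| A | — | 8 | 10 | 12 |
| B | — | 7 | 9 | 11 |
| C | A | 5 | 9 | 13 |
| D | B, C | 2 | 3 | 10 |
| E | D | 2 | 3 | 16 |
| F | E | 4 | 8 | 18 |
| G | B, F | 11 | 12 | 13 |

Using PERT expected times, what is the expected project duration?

49 weeks

te_A = (8 + 4·10 + 12)/6 = 60/6 = 10
te_B = (7 + 4·9 + 11)/6 = 54/6 = 9
te_C = (5 + 4·9 + 13)/6 = 54/6 = 9
te_D = (2 + 4·3 + 10)/6 = 24/6 = 4
te_E = (2 + 4·3 + 16)/6 = 30/6 = 5
te_F = (4 + 4·8 + 18)/6 = 54/6 = 9
te_G = (11 + 4·12 + 13)/6 = 72/6 = 12

Forward pass:
ES_A = 0; EF_A = 10
ES_B = 0; EF_B = 9
ES_C = 10; EF_C = 10+9 = 19
ES_D = max(EF_B=9, EF_C=19) = 19; EF_D = 19+4 = 23
ES_E = 23; EF_E = 23+5 = 28
ES_F = 28; EF_F = 28+9 = 37
ES_G = max(EF_B=9, EF_F=37) = 37; EF_G = 37+12 = 49
Expected project duration μ = 49 weeks. Critical path: A → C → D → E → F → G.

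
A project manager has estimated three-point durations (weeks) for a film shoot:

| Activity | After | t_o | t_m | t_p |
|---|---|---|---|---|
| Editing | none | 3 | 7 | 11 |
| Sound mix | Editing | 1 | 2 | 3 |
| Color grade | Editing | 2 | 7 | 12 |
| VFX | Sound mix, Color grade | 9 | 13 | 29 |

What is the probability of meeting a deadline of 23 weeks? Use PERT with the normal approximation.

0.065

te_Editing = (3 + 4·7 + 11)/6 = 42/6 = 7; σ²_Editing = ((11−3)/6)² = 1.778
te_Sound mix = (1 + 4·2 + 3)/6 = 12/6 = 2; σ²_Sound mix = ((3−1)/6)² = 0.111
te_Color grade = (2 + 4·7 + 12)/6 = 42/6 = 7; σ²_Color grade = ((12−2)/6)² = 2.778
te_VFX = (9 + 4·13 + 29)/6 = 90/6 = 15; σ²_VFX = ((29−9)/6)² = 11.111

Forward pass:
ES_Editing = 0; EF_Editing = 7
ES_Sound mix = 7; EF_Sound mix = 7+2 = 9
ES_Color grade = 7; EF_Color grade = 7+7 = 14
ES_VFX = max(EF_Sound mix=9, EF_Color grade=14) = 14; EF_VFX = 14+15 = 29
Expected project duration μ = 29 weeks. Critical path: Editing → Color grade → VFX.

Variance along critical path = 1.778 + 2.778 + 11.111 = 15.667; σ = √15.667 = 3.958 weeks.
Z = (23 − 29) / 3.958 = -1.516
P(T ≤ 23) = Φ(-1.516) ≈ 0.065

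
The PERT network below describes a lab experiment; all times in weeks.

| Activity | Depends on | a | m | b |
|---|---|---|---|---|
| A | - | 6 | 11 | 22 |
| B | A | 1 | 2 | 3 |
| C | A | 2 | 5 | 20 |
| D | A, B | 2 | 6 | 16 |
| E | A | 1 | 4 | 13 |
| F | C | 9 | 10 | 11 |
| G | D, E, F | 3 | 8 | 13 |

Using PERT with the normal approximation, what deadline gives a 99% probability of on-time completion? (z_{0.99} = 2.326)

te_A = (6 + 4·11 + 22)/6 = 72/6 = 12; σ²_A = ((22−6)/6)² = 7.111
te_B = (1 + 4·2 + 3)/6 = 12/6 = 2; σ²_B = ((3−1)/6)² = 0.111
te_C = (2 + 4·5 + 20)/6 = 42/6 = 7; σ²_C = ((20−2)/6)² = 9.000
te_D = (2 + 4·6 + 16)/6 = 42/6 = 7; σ²_D = ((16−2)/6)² = 5.444
te_E = (1 + 4·4 + 13)/6 = 30/6 = 5; σ²_E = ((13−1)/6)² = 4.000
te_F = (9 + 4·10 + 11)/6 = 60/6 = 10; σ²_F = ((11−9)/6)² = 0.111
te_G = (3 + 4·8 + 13)/6 = 48/6 = 8; σ²_G = ((13−3)/6)² = 2.778

Forward pass:
ES_A = 0; EF_A = 12
ES_B = 12; EF_B = 12+2 = 14
ES_C = 12; EF_C = 12+7 = 19
ES_D = max(EF_A=12, EF_B=14) = 14; EF_D = 14+7 = 21
ES_E = 12; EF_E = 12+5 = 17
ES_F = 19; EF_F = 19+10 = 29
ES_G = max(EF_D=21, EF_E=17, EF_F=29) = 29; EF_G = 29+8 = 37
Expected project duration μ = 37 weeks. Critical path: A → C → F → G.

Variance along critical path = 7.111 + 9.000 + 0.111 + 2.778 = 19.000; σ = 4.359 weeks.
D = μ + z·σ = 37 + 2.326·4.359 = 47.1 weeks

47.1 weeks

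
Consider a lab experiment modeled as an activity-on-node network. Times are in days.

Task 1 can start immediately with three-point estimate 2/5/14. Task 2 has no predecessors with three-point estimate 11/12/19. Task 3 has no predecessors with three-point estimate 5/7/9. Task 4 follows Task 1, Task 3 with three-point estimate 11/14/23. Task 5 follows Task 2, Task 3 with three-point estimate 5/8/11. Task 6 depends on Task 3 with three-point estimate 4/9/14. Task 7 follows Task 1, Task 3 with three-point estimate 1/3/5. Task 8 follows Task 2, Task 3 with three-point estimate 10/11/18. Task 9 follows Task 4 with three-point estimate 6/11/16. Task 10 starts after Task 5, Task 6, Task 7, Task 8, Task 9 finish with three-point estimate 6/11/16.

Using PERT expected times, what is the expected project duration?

44 days

te_Task 1 = (2 + 4·5 + 14)/6 = 36/6 = 6
te_Task 2 = (11 + 4·12 + 19)/6 = 78/6 = 13
te_Task 3 = (5 + 4·7 + 9)/6 = 42/6 = 7
te_Task 4 = (11 + 4·14 + 23)/6 = 90/6 = 15
te_Task 5 = (5 + 4·8 + 11)/6 = 48/6 = 8
te_Task 6 = (4 + 4·9 + 14)/6 = 54/6 = 9
te_Task 7 = (1 + 4·3 + 5)/6 = 18/6 = 3
te_Task 8 = (10 + 4·11 + 18)/6 = 72/6 = 12
te_Task 9 = (6 + 4·11 + 16)/6 = 66/6 = 11
te_Task 10 = (6 + 4·11 + 16)/6 = 66/6 = 11

Forward pass:
ES_Task 1 = 0; EF_Task 1 = 6
ES_Task 2 = 0; EF_Task 2 = 13
ES_Task 3 = 0; EF_Task 3 = 7
ES_Task 4 = max(EF_Task 1=6, EF_Task 3=7) = 7; EF_Task 4 = 7+15 = 22
ES_Task 5 = max(EF_Task 2=13, EF_Task 3=7) = 13; EF_Task 5 = 13+8 = 21
ES_Task 6 = 7; EF_Task 6 = 7+9 = 16
ES_Task 7 = max(EF_Task 1=6, EF_Task 3=7) = 7; EF_Task 7 = 7+3 = 10
ES_Task 8 = max(EF_Task 2=13, EF_Task 3=7) = 13; EF_Task 8 = 13+12 = 25
ES_Task 9 = 22; EF_Task 9 = 22+11 = 33
ES_Task 10 = max(EF_Task 5=21, EF_Task 6=16, EF_Task 7=10, EF_Task 8=25, EF_Task 9=33) = 33; EF_Task 10 = 33+11 = 44
Expected project duration μ = 44 days. Critical path: Task 3 → Task 4 → Task 9 → Task 10.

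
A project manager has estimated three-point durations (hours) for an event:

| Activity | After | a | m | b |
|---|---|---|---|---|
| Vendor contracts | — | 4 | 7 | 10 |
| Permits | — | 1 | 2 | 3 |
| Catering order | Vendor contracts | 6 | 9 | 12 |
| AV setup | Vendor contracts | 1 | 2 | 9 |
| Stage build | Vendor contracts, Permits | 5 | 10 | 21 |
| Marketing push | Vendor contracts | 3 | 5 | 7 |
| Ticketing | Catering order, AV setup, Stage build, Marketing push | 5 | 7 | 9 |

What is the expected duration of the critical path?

25 hours

te_Vendor contracts = (4 + 4·7 + 10)/6 = 42/6 = 7
te_Permits = (1 + 4·2 + 3)/6 = 12/6 = 2
te_Catering order = (6 + 4·9 + 12)/6 = 54/6 = 9
te_AV setup = (1 + 4·2 + 9)/6 = 18/6 = 3
te_Stage build = (5 + 4·10 + 21)/6 = 66/6 = 11
te_Marketing push = (3 + 4·5 + 7)/6 = 30/6 = 5
te_Ticketing = (5 + 4·7 + 9)/6 = 42/6 = 7

Forward pass:
ES_Vendor contracts = 0; EF_Vendor contracts = 7
ES_Permits = 0; EF_Permits = 2
ES_Catering order = 7; EF_Catering order = 7+9 = 16
ES_AV setup = 7; EF_AV setup = 7+3 = 10
ES_Stage build = max(EF_Vendor contracts=7, EF_Permits=2) = 7; EF_Stage build = 7+11 = 18
ES_Marketing push = 7; EF_Marketing push = 7+5 = 12
ES_Ticketing = max(EF_Catering order=16, EF_AV setup=10, EF_Stage build=18, EF_Marketing push=12) = 18; EF_Ticketing = 18+7 = 25
Expected project duration μ = 25 hours. Critical path: Vendor contracts → Stage build → Ticketing.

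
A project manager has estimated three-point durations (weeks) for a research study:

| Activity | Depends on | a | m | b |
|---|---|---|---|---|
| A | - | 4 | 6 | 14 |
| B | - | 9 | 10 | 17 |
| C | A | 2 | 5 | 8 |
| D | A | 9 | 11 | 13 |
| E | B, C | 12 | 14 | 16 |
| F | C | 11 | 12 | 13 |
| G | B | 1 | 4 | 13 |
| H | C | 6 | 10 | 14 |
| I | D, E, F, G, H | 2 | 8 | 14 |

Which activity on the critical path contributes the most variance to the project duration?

te_A = (4 + 4·6 + 14)/6 = 42/6 = 7; σ²_A = ((14−4)/6)² = 2.778
te_B = (9 + 4·10 + 17)/6 = 66/6 = 11; σ²_B = ((17−9)/6)² = 1.778
te_C = (2 + 4·5 + 8)/6 = 30/6 = 5; σ²_C = ((8−2)/6)² = 1.000
te_D = (9 + 4·11 + 13)/6 = 66/6 = 11; σ²_D = ((13−9)/6)² = 0.444
te_E = (12 + 4·14 + 16)/6 = 84/6 = 14; σ²_E = ((16−12)/6)² = 0.444
te_F = (11 + 4·12 + 13)/6 = 72/6 = 12; σ²_F = ((13−11)/6)² = 0.111
te_G = (1 + 4·4 + 13)/6 = 30/6 = 5; σ²_G = ((13−1)/6)² = 4.000
te_H = (6 + 4·10 + 14)/6 = 60/6 = 10; σ²_H = ((14−6)/6)² = 1.778
te_I = (2 + 4·8 + 14)/6 = 48/6 = 8; σ²_I = ((14−2)/6)² = 4.000

Forward pass:
ES_A = 0; EF_A = 7
ES_B = 0; EF_B = 11
ES_C = 7; EF_C = 7+5 = 12
ES_D = 7; EF_D = 7+11 = 18
ES_E = max(EF_B=11, EF_C=12) = 12; EF_E = 12+14 = 26
ES_F = 12; EF_F = 12+12 = 24
ES_G = 11; EF_G = 11+5 = 16
ES_H = 12; EF_H = 12+10 = 22
ES_I = max(EF_D=18, EF_E=26, EF_F=24, EF_G=16, EF_H=22) = 26; EF_I = 26+8 = 34
Expected project duration μ = 34 weeks. Critical path: A → C → E → I.

Variances on critical path: σ²_A=2.778, σ²_C=1.000, σ²_E=0.444, σ²_I=4.000.
Largest is σ²_I = 4.000.

I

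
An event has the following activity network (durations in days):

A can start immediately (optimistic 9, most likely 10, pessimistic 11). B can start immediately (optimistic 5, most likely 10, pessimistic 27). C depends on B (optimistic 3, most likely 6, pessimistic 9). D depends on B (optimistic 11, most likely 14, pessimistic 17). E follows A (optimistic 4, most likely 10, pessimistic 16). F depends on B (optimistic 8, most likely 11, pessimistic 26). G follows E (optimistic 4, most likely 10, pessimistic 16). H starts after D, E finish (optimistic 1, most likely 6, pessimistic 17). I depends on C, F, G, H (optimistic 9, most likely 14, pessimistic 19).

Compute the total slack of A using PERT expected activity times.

te_A = (9 + 4·10 + 11)/6 = 60/6 = 10
te_B = (5 + 4·10 + 27)/6 = 72/6 = 12
te_C = (3 + 4·6 + 9)/6 = 36/6 = 6
te_D = (11 + 4·14 + 17)/6 = 84/6 = 14
te_E = (4 + 4·10 + 16)/6 = 60/6 = 10
te_F = (8 + 4·11 + 26)/6 = 78/6 = 13
te_G = (4 + 4·10 + 16)/6 = 60/6 = 10
te_H = (1 + 4·6 + 17)/6 = 42/6 = 7
te_I = (9 + 4·14 + 19)/6 = 84/6 = 14

Forward pass:
ES_A = 0; EF_A = 10
ES_B = 0; EF_B = 12
ES_C = 12; EF_C = 12+6 = 18
ES_D = 12; EF_D = 12+14 = 26
ES_E = 10; EF_E = 10+10 = 20
ES_F = 12; EF_F = 12+13 = 25
ES_G = 20; EF_G = 20+10 = 30
ES_H = max(EF_D=26, EF_E=20) = 26; EF_H = 26+7 = 33
ES_I = max(EF_C=18, EF_F=25, EF_G=30, EF_H=33) = 33; EF_I = 33+14 = 47
Expected project duration μ = 47 days. Critical path: B → D → H → I.

Backward pass:
LF_I = 47; LS_I = 47−14 = 33
LF_H = LS_I = 33; LS_H = 33−7 = 26
LF_G = LS_I = 33; LS_G = 33−10 = 23
LF_F = LS_I = 33; LS_F = 33−13 = 20
LF_E = min(LS_G=23, LS_H=26) = 23; LS_E = 23−10 = 13
LF_D = LS_H = 26; LS_D = 26−14 = 12
LF_C = LS_I = 33; LS_C = 33−6 = 27
LF_B = min(LS_C=27, LS_D=12, LS_F=20) = 12; LS_B = 12−12 = 0
LF_A = LS_E = 13; LS_A = 13−10 = 3
Slack_A = LS_A − ES_A = 3 − 0 = 3

3 days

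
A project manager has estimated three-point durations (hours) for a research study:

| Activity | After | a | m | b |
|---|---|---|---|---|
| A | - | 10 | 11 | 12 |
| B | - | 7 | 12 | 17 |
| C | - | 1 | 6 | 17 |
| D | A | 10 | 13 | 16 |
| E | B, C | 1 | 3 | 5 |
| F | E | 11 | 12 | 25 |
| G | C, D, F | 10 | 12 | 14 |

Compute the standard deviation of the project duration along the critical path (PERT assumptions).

te_A = (10 + 4·11 + 12)/6 = 66/6 = 11; σ²_A = ((12−10)/6)² = 0.111
te_B = (7 + 4·12 + 17)/6 = 72/6 = 12; σ²_B = ((17−7)/6)² = 2.778
te_C = (1 + 4·6 + 17)/6 = 42/6 = 7; σ²_C = ((17−1)/6)² = 7.111
te_D = (10 + 4·13 + 16)/6 = 78/6 = 13; σ²_D = ((16−10)/6)² = 1.000
te_E = (1 + 4·3 + 5)/6 = 18/6 = 3; σ²_E = ((5−1)/6)² = 0.444
te_F = (11 + 4·12 + 25)/6 = 84/6 = 14; σ²_F = ((25−11)/6)² = 5.444
te_G = (10 + 4·12 + 14)/6 = 72/6 = 12; σ²_G = ((14−10)/6)² = 0.444

Forward pass:
ES_A = 0; EF_A = 11
ES_B = 0; EF_B = 12
ES_C = 0; EF_C = 7
ES_D = 11; EF_D = 11+13 = 24
ES_E = max(EF_B=12, EF_C=7) = 12; EF_E = 12+3 = 15
ES_F = 15; EF_F = 15+14 = 29
ES_G = max(EF_C=7, EF_D=24, EF_F=29) = 29; EF_G = 29+12 = 41
Expected project duration μ = 41 hours. Critical path: B → E → F → G.

Variance along critical path = 2.778 + 0.444 + 5.444 + 0.444 = 9.111
σ = √9.111 = 3.018 hours

3.02 hours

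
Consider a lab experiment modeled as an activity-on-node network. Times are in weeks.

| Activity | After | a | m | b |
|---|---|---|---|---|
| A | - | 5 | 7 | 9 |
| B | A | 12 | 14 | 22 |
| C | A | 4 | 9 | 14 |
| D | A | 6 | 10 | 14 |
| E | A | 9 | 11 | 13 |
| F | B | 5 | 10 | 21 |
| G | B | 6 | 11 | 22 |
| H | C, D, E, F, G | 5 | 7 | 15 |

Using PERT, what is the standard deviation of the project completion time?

3.62 weeks

te_A = (5 + 4·7 + 9)/6 = 42/6 = 7; σ²_A = ((9−5)/6)² = 0.444
te_B = (12 + 4·14 + 22)/6 = 90/6 = 15; σ²_B = ((22−12)/6)² = 2.778
te_C = (4 + 4·9 + 14)/6 = 54/6 = 9; σ²_C = ((14−4)/6)² = 2.778
te_D = (6 + 4·10 + 14)/6 = 60/6 = 10; σ²_D = ((14−6)/6)² = 1.778
te_E = (9 + 4·11 + 13)/6 = 66/6 = 11; σ²_E = ((13−9)/6)² = 0.444
te_F = (5 + 4·10 + 21)/6 = 66/6 = 11; σ²_F = ((21−5)/6)² = 7.111
te_G = (6 + 4·11 + 22)/6 = 72/6 = 12; σ²_G = ((22−6)/6)² = 7.111
te_H = (5 + 4·7 + 15)/6 = 48/6 = 8; σ²_H = ((15−5)/6)² = 2.778

Forward pass:
ES_A = 0; EF_A = 7
ES_B = 7; EF_B = 7+15 = 22
ES_C = 7; EF_C = 7+9 = 16
ES_D = 7; EF_D = 7+10 = 17
ES_E = 7; EF_E = 7+11 = 18
ES_F = 22; EF_F = 22+11 = 33
ES_G = 22; EF_G = 22+12 = 34
ES_H = max(EF_C=16, EF_D=17, EF_E=18, EF_F=33, EF_G=34) = 34; EF_H = 34+8 = 42
Expected project duration μ = 42 weeks. Critical path: A → B → G → H.

Variance along critical path = 0.444 + 2.778 + 7.111 + 2.778 = 13.111
σ = √13.111 = 3.621 weeks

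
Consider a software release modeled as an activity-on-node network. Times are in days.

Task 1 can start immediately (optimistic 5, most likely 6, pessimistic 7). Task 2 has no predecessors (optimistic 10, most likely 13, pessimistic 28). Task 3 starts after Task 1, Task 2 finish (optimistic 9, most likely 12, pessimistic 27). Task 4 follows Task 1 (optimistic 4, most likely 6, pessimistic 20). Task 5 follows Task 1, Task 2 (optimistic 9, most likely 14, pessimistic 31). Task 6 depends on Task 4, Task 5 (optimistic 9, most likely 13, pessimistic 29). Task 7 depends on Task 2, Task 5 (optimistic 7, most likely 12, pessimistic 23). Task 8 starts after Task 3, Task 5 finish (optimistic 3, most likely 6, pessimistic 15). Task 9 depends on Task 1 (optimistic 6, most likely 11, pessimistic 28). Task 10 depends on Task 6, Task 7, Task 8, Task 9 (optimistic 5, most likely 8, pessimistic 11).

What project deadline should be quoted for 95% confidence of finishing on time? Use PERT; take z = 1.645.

te_Task 1 = (5 + 4·6 + 7)/6 = 36/6 = 6; σ²_Task 1 = ((7−5)/6)² = 0.111
te_Task 2 = (10 + 4·13 + 28)/6 = 90/6 = 15; σ²_Task 2 = ((28−10)/6)² = 9.000
te_Task 3 = (9 + 4·12 + 27)/6 = 84/6 = 14; σ²_Task 3 = ((27−9)/6)² = 9.000
te_Task 4 = (4 + 4·6 + 20)/6 = 48/6 = 8; σ²_Task 4 = ((20−4)/6)² = 7.111
te_Task 5 = (9 + 4·14 + 31)/6 = 96/6 = 16; σ²_Task 5 = ((31−9)/6)² = 13.444
te_Task 6 = (9 + 4·13 + 29)/6 = 90/6 = 15; σ²_Task 6 = ((29−9)/6)² = 11.111
te_Task 7 = (7 + 4·12 + 23)/6 = 78/6 = 13; σ²_Task 7 = ((23−7)/6)² = 7.111
te_Task 8 = (3 + 4·6 + 15)/6 = 42/6 = 7; σ²_Task 8 = ((15−3)/6)² = 4.000
te_Task 9 = (6 + 4·11 + 28)/6 = 78/6 = 13; σ²_Task 9 = ((28−6)/6)² = 13.444
te_Task 10 = (5 + 4·8 + 11)/6 = 48/6 = 8; σ²_Task 10 = ((11−5)/6)² = 1.000

Forward pass:
ES_Task 1 = 0; EF_Task 1 = 6
ES_Task 2 = 0; EF_Task 2 = 15
ES_Task 3 = max(EF_Task 1=6, EF_Task 2=15) = 15; EF_Task 3 = 15+14 = 29
ES_Task 4 = 6; EF_Task 4 = 6+8 = 14
ES_Task 5 = max(EF_Task 1=6, EF_Task 2=15) = 15; EF_Task 5 = 15+16 = 31
ES_Task 6 = max(EF_Task 4=14, EF_Task 5=31) = 31; EF_Task 6 = 31+15 = 46
ES_Task 7 = max(EF_Task 2=15, EF_Task 5=31) = 31; EF_Task 7 = 31+13 = 44
ES_Task 8 = max(EF_Task 3=29, EF_Task 5=31) = 31; EF_Task 8 = 31+7 = 38
ES_Task 9 = 6; EF_Task 9 = 6+13 = 19
ES_Task 10 = max(EF_Task 6=46, EF_Task 7=44, EF_Task 8=38, EF_Task 9=19) = 46; EF_Task 10 = 46+8 = 54
Expected project duration μ = 54 days. Critical path: Task 2 → Task 5 → Task 6 → Task 10.

Variance along critical path = 9.000 + 13.444 + 11.111 + 1.000 = 34.556; σ = 5.878 days.
D = μ + z·σ = 54 + 1.645·5.878 = 63.7 days

63.7 days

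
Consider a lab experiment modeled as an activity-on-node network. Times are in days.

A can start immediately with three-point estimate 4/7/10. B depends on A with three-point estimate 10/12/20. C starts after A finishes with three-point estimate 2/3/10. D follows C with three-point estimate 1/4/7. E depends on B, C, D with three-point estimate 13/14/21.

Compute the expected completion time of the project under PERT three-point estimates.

35 days

te_A = (4 + 4·7 + 10)/6 = 42/6 = 7
te_B = (10 + 4·12 + 20)/6 = 78/6 = 13
te_C = (2 + 4·3 + 10)/6 = 24/6 = 4
te_D = (1 + 4·4 + 7)/6 = 24/6 = 4
te_E = (13 + 4·14 + 21)/6 = 90/6 = 15

Forward pass:
ES_A = 0; EF_A = 7
ES_B = 7; EF_B = 7+13 = 20
ES_C = 7; EF_C = 7+4 = 11
ES_D = 11; EF_D = 11+4 = 15
ES_E = max(EF_B=20, EF_C=11, EF_D=15) = 20; EF_E = 20+15 = 35
Expected project duration μ = 35 days. Critical path: A → B → E.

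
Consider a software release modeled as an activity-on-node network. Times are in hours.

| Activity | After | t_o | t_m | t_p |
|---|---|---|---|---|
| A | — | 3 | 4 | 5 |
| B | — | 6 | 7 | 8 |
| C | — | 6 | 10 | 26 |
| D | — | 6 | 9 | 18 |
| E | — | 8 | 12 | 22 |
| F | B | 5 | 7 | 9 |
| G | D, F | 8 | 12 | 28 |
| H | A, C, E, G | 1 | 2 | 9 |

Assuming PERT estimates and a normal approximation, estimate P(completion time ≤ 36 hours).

te_A = (3 + 4·4 + 5)/6 = 24/6 = 4; σ²_A = ((5−3)/6)² = 0.111
te_B = (6 + 4·7 + 8)/6 = 42/6 = 7; σ²_B = ((8−6)/6)² = 0.111
te_C = (6 + 4·10 + 26)/6 = 72/6 = 12; σ²_C = ((26−6)/6)² = 11.111
te_D = (6 + 4·9 + 18)/6 = 60/6 = 10; σ²_D = ((18−6)/6)² = 4.000
te_E = (8 + 4·12 + 22)/6 = 78/6 = 13; σ²_E = ((22−8)/6)² = 5.444
te_F = (5 + 4·7 + 9)/6 = 42/6 = 7; σ²_F = ((9−5)/6)² = 0.444
te_G = (8 + 4·12 + 28)/6 = 84/6 = 14; σ²_G = ((28−8)/6)² = 11.111
te_H = (1 + 4·2 + 9)/6 = 18/6 = 3; σ²_H = ((9−1)/6)² = 1.778

Forward pass:
ES_A = 0; EF_A = 4
ES_B = 0; EF_B = 7
ES_C = 0; EF_C = 12
ES_D = 0; EF_D = 10
ES_E = 0; EF_E = 13
ES_F = 7; EF_F = 7+7 = 14
ES_G = max(EF_D=10, EF_F=14) = 14; EF_G = 14+14 = 28
ES_H = max(EF_A=4, EF_C=12, EF_E=13, EF_G=28) = 28; EF_H = 28+3 = 31
Expected project duration μ = 31 hours. Critical path: B → F → G → H.

Variance along critical path = 0.111 + 0.444 + 11.111 + 1.778 = 13.444; σ = √13.444 = 3.667 hours.
Z = (36 − 31) / 3.667 = 1.364
P(T ≤ 36) = Φ(1.364) ≈ 0.914

0.914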